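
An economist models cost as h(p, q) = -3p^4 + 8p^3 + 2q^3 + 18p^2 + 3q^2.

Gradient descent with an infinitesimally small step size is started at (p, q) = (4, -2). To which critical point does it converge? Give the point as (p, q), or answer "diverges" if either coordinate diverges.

h is separable, so gradient descent decouples: p follows -∂h/∂p, q follows -∂h/∂q.
∂h/∂p = -12p(p - 3)(p + 1); at p=4 this is -240, so p increases.
∂h/∂q = 6q(q + 1); at q=-2 this is 12, so q decreases.
The p-coordinate has no critical point in that direction and runs off to infinity.

diverges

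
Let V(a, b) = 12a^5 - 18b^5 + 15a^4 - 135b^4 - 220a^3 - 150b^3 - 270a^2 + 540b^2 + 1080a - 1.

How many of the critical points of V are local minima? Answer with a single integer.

4

V separates as a function of a plus a function of b, so ∇V=0 decouples.
∂V/∂a = 60(a - 3)(a - 1)(a + 2)(a + 3) = 0 at a ∈ {-3, -2, 1, 3}; ∂V/∂b = -90b(b - 1)(b + 3)(b + 4) = 0 at b ∈ {-4, -3, 0, 1}.
The Hessian is diagonal: diag(V_aa, V_bb). Second derivatives: V_aa(-3)=-1440, V_aa(-2)=900, V_aa(1)=-1440, V_aa(3)=3600; V_bb(-4)=1800, V_bb(-3)=-1080, V_bb(0)=1080, V_bb(1)=-1800.
Local minima occur where both diagonal entries positive: (-2, -4), (-2, 0), (3, -4), (3, 0). Count: 4.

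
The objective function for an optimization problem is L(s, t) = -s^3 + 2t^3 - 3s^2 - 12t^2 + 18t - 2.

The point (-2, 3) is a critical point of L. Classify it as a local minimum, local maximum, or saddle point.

The mixed partial ∂²L/∂s∂t is 0, so the Hessian at any point is diag(L_ss, L_tt) = diag(-6(s + 1), 12(t - 2)).
At (-2, 3): H = diag(6, 12).
Both eigenvalues are positive, so H is positive definite: a local minimum.

local minimum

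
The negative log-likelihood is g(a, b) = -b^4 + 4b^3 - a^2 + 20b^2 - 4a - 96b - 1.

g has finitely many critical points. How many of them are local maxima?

g separates as a function of a plus a function of b, so ∇g=0 decouples.
∂g/∂a = -2(a + 2) = 0 at a ∈ {-2}; ∂g/∂b = -4(b - 4)(b - 2)(b + 3) = 0 at b ∈ {-3, 2, 4}.
The Hessian is diagonal: diag(g_aa, g_bb). Second derivatives: g_aa(-2)=-2; g_bb(-3)=-140, g_bb(2)=40, g_bb(4)=-56.
Local maxima occur where both diagonal entries negative: (-2, -3), (-2, 4). Count: 2.

2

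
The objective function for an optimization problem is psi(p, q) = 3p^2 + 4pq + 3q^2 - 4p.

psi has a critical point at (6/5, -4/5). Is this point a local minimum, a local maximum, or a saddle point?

The Hessian of psi is constant: H = [[6, 4], [4, 6]].
det(H) = 6·6 − 4² = 20.
det(H) > 0 and tr(H) = 12 > 0, so H is positive definite and the point is a local minimum.

local minimum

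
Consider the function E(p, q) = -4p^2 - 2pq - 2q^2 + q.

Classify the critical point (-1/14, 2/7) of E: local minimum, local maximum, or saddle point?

local maximum

The Hessian of E is constant: H = [[-8, -2], [-2, -4]].
det(H) = (-8)·(-4) − (-2)² = 28.
det(H) > 0 and tr(H) = -12 < 0, so H is negative definite and the point is a local maximum.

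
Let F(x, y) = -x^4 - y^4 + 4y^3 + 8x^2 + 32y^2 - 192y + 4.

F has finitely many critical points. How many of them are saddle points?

4

F separates as a function of x plus a function of y, so ∇F=0 decouples.
∂F/∂x = -4x(x - 2)(x + 2) = 0 at x ∈ {-2, 0, 2}; ∂F/∂y = -4(y - 4)(y - 3)(y + 4) = 0 at y ∈ {-4, 3, 4}.
The Hessian is diagonal: diag(F_xx, F_yy). Second derivatives: F_xx(-2)=-32, F_xx(0)=16, F_xx(2)=-32; F_yy(-4)=-224, F_yy(3)=28, F_yy(4)=-32.
Saddle points occur where the two diagonal entries have opposite signs: (-2, 3), (0, -4), (0, 4), (2, 3). Count: 4.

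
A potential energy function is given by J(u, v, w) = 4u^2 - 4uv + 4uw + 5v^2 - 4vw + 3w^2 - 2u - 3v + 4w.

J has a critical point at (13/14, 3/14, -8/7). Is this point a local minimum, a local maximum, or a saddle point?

The Hessian is constant: H = [[8, -4, 4], [-4, 10, -4], [4, -4, 6]].
Leading principal minors: Δ₁ = 8, Δ₂ = 64, Δ₃ = 224.
All leading minors are positive, so H is positive definite: a local minimum.

local minimum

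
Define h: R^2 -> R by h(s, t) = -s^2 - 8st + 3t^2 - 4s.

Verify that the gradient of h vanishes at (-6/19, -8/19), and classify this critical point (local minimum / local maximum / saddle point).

∇h = (-2s - 8t - 4, -8s + 6t); substituting (-6/19, -8/19) gives ∇h = (0, 0), so (-6/19, -8/19) is indeed a critical point.
The Hessian of h is constant: H = [[-2, -8], [-8, 6]].
det(H) = (-2)·6 − (-8)² = -76.
Since det(H) < 0, H is indefinite and the critical point is a saddle point.

saddle point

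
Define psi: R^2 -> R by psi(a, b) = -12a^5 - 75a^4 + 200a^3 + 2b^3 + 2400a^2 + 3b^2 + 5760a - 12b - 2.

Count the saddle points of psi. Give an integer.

psi separates as a function of a plus a function of b, so ∇psi=0 decouples.
∂psi/∂a = -60(a - 4)(a + 2)(a + 3)(a + 4) = 0 at a ∈ {-4, -3, -2, 4}; ∂psi/∂b = 6(b - 1)(b + 2) = 0 at b ∈ {-2, 1}.
The Hessian is diagonal: diag(psi_aa, psi_bb). Second derivatives: psi_aa(-4)=960, psi_aa(-3)=-420, psi_aa(-2)=720, psi_aa(4)=-20160; psi_bb(-2)=-18, psi_bb(1)=18.
Saddle points occur where the two diagonal entries have opposite signs: (-4, -2), (-3, 1), (-2, -2), (4, 1). Count: 4.

4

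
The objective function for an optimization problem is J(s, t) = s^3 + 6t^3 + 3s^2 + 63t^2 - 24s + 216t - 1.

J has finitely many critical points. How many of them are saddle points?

J separates as a function of s plus a function of t, so ∇J=0 decouples.
∂J/∂s = 3(s - 2)(s + 4) = 0 at s ∈ {-4, 2}; ∂J/∂t = 18(t + 3)(t + 4) = 0 at t ∈ {-4, -3}.
The Hessian is diagonal: diag(J_ss, J_tt). Second derivatives: J_ss(-4)=-18, J_ss(2)=18; J_tt(-4)=-18, J_tt(-3)=18.
Saddle points occur where the two diagonal entries have opposite signs: (-4, -3), (2, -4). Count: 2.

2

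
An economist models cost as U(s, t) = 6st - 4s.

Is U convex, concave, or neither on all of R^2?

U is quadratic, so its Hessian is the constant matrix H = [[0, 6], [6, 0]].
det(H) = -36, tr(H) = 0.
det(H) < 0, so H is indefinite: neither convex nor concave.

neither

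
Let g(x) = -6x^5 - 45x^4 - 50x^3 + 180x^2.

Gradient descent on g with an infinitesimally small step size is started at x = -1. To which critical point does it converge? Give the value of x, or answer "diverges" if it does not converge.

g'(x) = -30x(x - 1)(x + 3)(x + 4), so g'(-1) = -360.
Gradient descent moves in the -g' direction, i.e. x is increasing.
The nearest critical point in that direction is x = 0, where g'' = 360 > 0 (a local minimum). The iterate converges there.

0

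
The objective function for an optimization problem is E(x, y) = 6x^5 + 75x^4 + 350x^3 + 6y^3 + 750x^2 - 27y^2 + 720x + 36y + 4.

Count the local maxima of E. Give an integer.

E separates as a function of x plus a function of y, so ∇E=0 decouples.
∂E/∂x = 30(x + 1)(x + 2)(x + 3)(x + 4) = 0 at x ∈ {-4, -3, -2, -1}; ∂E/∂y = 18(y - 2)(y - 1) = 0 at y ∈ {1, 2}.
The Hessian is diagonal: diag(E_xx, E_yy). Second derivatives: E_xx(-4)=-180, E_xx(-3)=60, E_xx(-2)=-60, E_xx(-1)=180; E_yy(1)=-18, E_yy(2)=18.
Local maxima occur where both diagonal entries negative: (-4, 1), (-2, 1). Count: 2.

2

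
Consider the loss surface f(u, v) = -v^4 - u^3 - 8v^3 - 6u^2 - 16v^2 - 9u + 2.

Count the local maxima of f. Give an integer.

2

f separates as a function of u plus a function of v, so ∇f=0 decouples.
∂f/∂u = -3(u + 1)(u + 3) = 0 at u ∈ {-3, -1}; ∂f/∂v = -4v(v + 2)(v + 4) = 0 at v ∈ {-4, -2, 0}.
The Hessian is diagonal: diag(f_uu, f_vv). Second derivatives: f_uu(-3)=6, f_uu(-1)=-6; f_vv(-4)=-32, f_vv(-2)=16, f_vv(0)=-32.
Local maxima occur where both diagonal entries negative: (-1, -4), (-1, 0). Count: 2.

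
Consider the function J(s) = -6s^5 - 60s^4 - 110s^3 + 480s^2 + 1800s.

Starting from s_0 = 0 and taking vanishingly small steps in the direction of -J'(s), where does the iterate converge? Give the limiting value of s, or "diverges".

-2

J'(s) = -30(s - 2)(s + 2)(s + 3)(s + 5), so J'(0) = 1800.
Gradient descent moves in the -J' direction, i.e. s is decreasing.
The nearest critical point in that direction is s = -2, where J'' = 360 > 0 (a local minimum). The iterate converges there.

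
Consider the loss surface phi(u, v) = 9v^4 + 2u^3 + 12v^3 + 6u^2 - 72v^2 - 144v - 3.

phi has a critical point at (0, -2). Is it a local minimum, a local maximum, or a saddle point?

local minimum

The mixed partial ∂²phi/∂u∂v is 0, so the Hessian at any point is diag(phi_uu, phi_vv) = diag(12(u + 1), 36(3v^2 + 2v - 4)).
At (0, -2): H = diag(12, 144).
Both eigenvalues are positive, so H is positive definite: a local minimum.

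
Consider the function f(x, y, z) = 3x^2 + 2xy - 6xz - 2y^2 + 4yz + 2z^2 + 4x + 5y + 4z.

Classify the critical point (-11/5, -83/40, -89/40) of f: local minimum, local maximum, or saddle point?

The Hessian is constant: H = [[6, 2, -6], [2, -4, 4], [-6, 4, 4]].
Leading principal minors: Δ₁ = 6, Δ₂ = -28, Δ₃ = -160.
The minors fit neither the all-positive nor the alternating-sign pattern, so H is indefinite: a saddle point.

saddle point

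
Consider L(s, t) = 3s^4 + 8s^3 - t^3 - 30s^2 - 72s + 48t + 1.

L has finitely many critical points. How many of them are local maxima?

L separates as a function of s plus a function of t, so ∇L=0 decouples.
∂L/∂s = 12(s - 2)(s + 1)(s + 3) = 0 at s ∈ {-3, -1, 2}; ∂L/∂t = -3(t - 4)(t + 4) = 0 at t ∈ {-4, 4}.
The Hessian is diagonal: diag(L_ss, L_tt). Second derivatives: L_ss(-3)=120, L_ss(-1)=-72, L_ss(2)=180; L_tt(-4)=24, L_tt(4)=-24.
Local maxima occur where both diagonal entries negative: (-1, 4). Count: 1.

1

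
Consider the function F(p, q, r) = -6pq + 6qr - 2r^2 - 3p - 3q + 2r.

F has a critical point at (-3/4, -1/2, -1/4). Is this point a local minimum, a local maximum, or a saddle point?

saddle point

The Hessian is constant: H = [[0, -6, 0], [-6, 0, 6], [0, 6, -4]].
Leading principal minors: Δ₁ = 0, Δ₂ = -36, Δ₃ = 144.
The minors fit neither the all-positive nor the alternating-sign pattern, so H is indefinite: a saddle point.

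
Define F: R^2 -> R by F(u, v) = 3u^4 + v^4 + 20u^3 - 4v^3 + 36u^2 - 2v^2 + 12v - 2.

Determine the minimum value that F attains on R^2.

-11

F(u,v) separates as P(u) + Q(v) − 2, so its minimum is min P + min Q − 2.
P'(u) = 12u(u + 2)(u + 3) vanishes at u ∈ {-3, -2, 0}; Q'(v) = 4(v - 3)(v - 1)(v + 1) vanishes at v ∈ {-1, 1, 3}.
Local minima of P (where P''>0): P(-3)=27, P(0)=0. Local minima of Q: Q(-1)=-9, Q(3)=-9.
So the global minimum of F is P(0) + Q(-1) − 2 = 0 − 9 − 2 = -11, attained at (0, -1).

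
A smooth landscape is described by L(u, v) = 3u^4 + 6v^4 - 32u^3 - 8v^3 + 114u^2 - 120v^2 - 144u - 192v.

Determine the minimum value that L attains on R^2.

-1723

L(u,v) separates as P(u) + Q(v), so its minimum is min P + min Q.
P'(u) = 12(u - 4)(u - 3)(u - 1) vanishes at u ∈ {1, 3, 4}; Q'(v) = 24(v - 4)(v + 1)(v + 2) vanishes at v ∈ {-2, -1, 4}.
Local minima of P (where P''>0): P(1)=-59, P(4)=-32. Local minima of Q: Q(-2)=64, Q(4)=-1664.
So the global minimum of L is P(1) + Q(4) = -59 − 1664 = -1723, attained at (1, 4).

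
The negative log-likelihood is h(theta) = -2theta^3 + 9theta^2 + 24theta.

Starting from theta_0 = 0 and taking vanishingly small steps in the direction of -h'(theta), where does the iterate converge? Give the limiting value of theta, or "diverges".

-1

h'(theta) = -6(theta - 4)(theta + 1), so h'(0) = 24.
Gradient descent moves in the -h' direction, i.e. theta is decreasing.
The nearest critical point in that direction is theta = -1, where h'' = 30 > 0 (a local minimum). The iterate converges there.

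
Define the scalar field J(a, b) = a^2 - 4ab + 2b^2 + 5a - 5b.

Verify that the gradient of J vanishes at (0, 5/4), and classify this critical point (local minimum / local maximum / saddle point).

∇J = (2a - 4b + 5, -4a + 4b - 5); substituting (0, 5/4) gives ∇J = (0, 0), so (0, 5/4) is indeed a critical point.
The Hessian of J is constant: H = [[2, -4], [-4, 4]].
det(H) = 2·4 − (-4)² = -8.
Since det(H) < 0, H is indefinite and the critical point is a saddle point.

saddle point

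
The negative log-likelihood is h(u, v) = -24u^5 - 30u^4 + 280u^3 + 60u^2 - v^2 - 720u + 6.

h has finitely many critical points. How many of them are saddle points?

h separates as a function of u plus a function of v, so ∇h=0 decouples.
∂h/∂u = -120(u - 2)(u - 1)(u + 1)(u + 3) = 0 at u ∈ {-3, -1, 1, 2}; ∂h/∂v = -2v = 0 at v ∈ {0}.
The Hessian is diagonal: diag(h_uu, h_vv). Second derivatives: h_uu(-3)=4800, h_uu(-1)=-1440, h_uu(1)=960, h_uu(2)=-1800; h_vv(0)=-2.
Saddle points occur where the two diagonal entries have opposite signs: (-3, 0), (1, 0). Count: 2.

2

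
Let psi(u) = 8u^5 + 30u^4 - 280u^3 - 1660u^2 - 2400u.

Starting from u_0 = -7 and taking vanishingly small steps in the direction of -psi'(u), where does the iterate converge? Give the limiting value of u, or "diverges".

psi'(u) = 40(u - 5)(u + 1)(u + 3)(u + 4), so psi'(-7) = 34560.
Gradient descent moves in the -psi' direction, i.e. u is decreasing.
There is no critical point below u=-7, and psi' keeps the same sign, so the iterate runs off to −∞.

diverges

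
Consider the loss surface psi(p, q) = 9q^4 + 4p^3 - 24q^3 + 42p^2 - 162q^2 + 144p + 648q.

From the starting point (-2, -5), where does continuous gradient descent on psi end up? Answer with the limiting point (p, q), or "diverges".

psi is separable, so gradient descent decouples: p follows -∂psi/∂p, q follows -∂psi/∂q.
∂psi/∂p = 12(p + 3)(p + 4); at p=-2 this is 24, so p decreases.
∂psi/∂q = 36(q - 3)(q - 2)(q + 3); at q=-5 this is -4032, so q increases.
p converges to its nearest critical value -3 (a local min of the p-part); q converges to -3. The iterate converges to (-3, -3).

(-3, -3)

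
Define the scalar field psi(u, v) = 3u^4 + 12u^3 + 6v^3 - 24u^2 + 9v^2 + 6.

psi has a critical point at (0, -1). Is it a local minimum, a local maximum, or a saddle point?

The mixed partial ∂²psi/∂u∂v is 0, so the Hessian at any point is diag(psi_uu, psi_vv) = diag(12(3u^2 + 6u - 4), 18(2v + 1)).
At (0, -1): H = diag(-48, -18).
Both eigenvalues are negative, so H is negative definite: a local maximum.

local maximum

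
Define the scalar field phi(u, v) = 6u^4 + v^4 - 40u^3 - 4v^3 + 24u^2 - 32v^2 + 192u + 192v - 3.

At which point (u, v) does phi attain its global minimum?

(-1, -4)

phi(u,v) separates as P(u) + Q(v) − 3, so its minimum is min P + min Q − 3.
P'(u) = 24(u - 4)(u - 2)(u + 1) vanishes at u ∈ {-1, 2, 4}; Q'(v) = 4(v - 4)(v - 3)(v + 4) vanishes at v ∈ {-4, 3, 4}.
Local minima of P (where P''>0): P(-1)=-122, P(4)=128. Local minima of Q: Q(-4)=-768, Q(4)=256.
So the global minimum of phi is P(-1) + Q(-4) − 3 = -122 − 768 − 3 = -893, attained at (-1, -4).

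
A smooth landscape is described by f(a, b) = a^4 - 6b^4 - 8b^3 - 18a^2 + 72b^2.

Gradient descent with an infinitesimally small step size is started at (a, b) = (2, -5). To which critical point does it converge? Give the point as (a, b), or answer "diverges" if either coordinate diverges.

f is separable, so gradient descent decouples: a follows -∂f/∂a, b follows -∂f/∂b.
∂f/∂a = 4a(a - 3)(a + 3); at a=2 this is -40, so a increases.
∂f/∂b = -24b(b - 2)(b + 3); at b=-5 this is 1680, so b decreases.
The b-coordinate has no critical point in that direction and runs off to infinity.

diverges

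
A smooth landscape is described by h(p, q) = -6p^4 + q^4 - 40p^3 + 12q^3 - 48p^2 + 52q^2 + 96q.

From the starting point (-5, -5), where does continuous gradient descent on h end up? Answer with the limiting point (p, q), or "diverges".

diverges

h is separable, so gradient descent decouples: p follows -∂h/∂p, q follows -∂h/∂q.
∂h/∂p = -24p(p + 1)(p + 4); at p=-5 this is 480, so p decreases.
∂h/∂q = 4(q + 2)(q + 3)(q + 4); at q=-5 this is -24, so q increases.
The p-coordinate has no critical point in that direction and runs off to infinity.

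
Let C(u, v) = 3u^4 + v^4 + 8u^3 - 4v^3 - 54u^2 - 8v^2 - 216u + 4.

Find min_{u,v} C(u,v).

C(u,v) separates as P(u) + Q(v) + 4, so its minimum is min P + min Q + 4.
P'(u) = 12(u - 3)(u + 2)(u + 3) vanishes at u ∈ {-3, -2, 3}; Q'(v) = 4v(v - 4)(v + 1) vanishes at v ∈ {-1, 0, 4}.
Local minima of P (where P''>0): P(-3)=189, P(3)=-675. Local minima of Q: Q(-1)=-3, Q(4)=-128.
So the global minimum of C is P(3) + Q(4) + 4 = -675 − 128 + 4 = -799, attained at (3, 4).

-799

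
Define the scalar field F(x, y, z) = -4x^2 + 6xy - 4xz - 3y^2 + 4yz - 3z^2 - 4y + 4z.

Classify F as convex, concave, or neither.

F is quadratic, so its Hessian is the constant matrix H = [[-8, 6, -4], [6, -6, 4], [-4, 4, -6]].
Leading principal minors: -8, 12, -40.
Signs alternate −, +, − ⇒ H ≺ 0 ⇒ concave.

concave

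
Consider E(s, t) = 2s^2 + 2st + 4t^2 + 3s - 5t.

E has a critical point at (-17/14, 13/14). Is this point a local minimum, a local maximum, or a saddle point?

The Hessian of E is constant: H = [[4, 2], [2, 8]].
det(H) = 4·8 − 2² = 28.
det(H) > 0 and tr(H) = 12 > 0, so H is positive definite and the point is a local minimum.

local minimum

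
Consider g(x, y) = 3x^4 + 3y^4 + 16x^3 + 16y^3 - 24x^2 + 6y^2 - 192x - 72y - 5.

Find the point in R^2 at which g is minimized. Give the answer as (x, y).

(2, 1)

g(x,y) separates as P(x) + Q(y) − 5, so its minimum is min P + min Q − 5.
P'(x) = 12(x - 2)(x + 2)(x + 4) vanishes at x ∈ {-4, -2, 2}; Q'(y) = 12(y - 1)(y + 2)(y + 3) vanishes at y ∈ {-3, -2, 1}.
Local minima of P (where P''>0): P(-4)=128, P(2)=-304. Local minima of Q: Q(-3)=81, Q(1)=-47.
So the global minimum of g is P(2) + Q(1) − 5 = -304 − 47 − 5 = -356, attained at (2, 1).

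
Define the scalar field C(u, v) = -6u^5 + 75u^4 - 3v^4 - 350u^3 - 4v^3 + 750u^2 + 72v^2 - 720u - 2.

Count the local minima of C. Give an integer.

C separates as a function of u plus a function of v, so ∇C=0 decouples.
∂C/∂u = -30(u - 4)(u - 3)(u - 2)(u - 1) = 0 at u ∈ {1, 2, 3, 4}; ∂C/∂v = -12v(v - 3)(v + 4) = 0 at v ∈ {-4, 0, 3}.
The Hessian is diagonal: diag(C_uu, C_vv). Second derivatives: C_uu(1)=180, C_uu(2)=-60, C_uu(3)=60, C_uu(4)=-180; C_vv(-4)=-336, C_vv(0)=144, C_vv(3)=-252.
Local minima occur where both diagonal entries positive: (1, 0), (3, 0). Count: 2.

2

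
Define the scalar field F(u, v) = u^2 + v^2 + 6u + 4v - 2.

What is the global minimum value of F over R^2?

-15

F(u,v) separates as P(u) + Q(v) − 2, so its minimum is min P + min Q − 2.
P'(u) = 2u + 6 vanishes at u ∈ {-3}; Q'(v) = 2v + 4 vanishes at v ∈ {-2}.
Local minima of P (where P''>0): P(-3)=-9. Local minima of Q: Q(-2)=-4.
So the global minimum of F is P(-3) + Q(-2) − 2 = -9 − 4 − 2 = -15, attained at (-3, -2).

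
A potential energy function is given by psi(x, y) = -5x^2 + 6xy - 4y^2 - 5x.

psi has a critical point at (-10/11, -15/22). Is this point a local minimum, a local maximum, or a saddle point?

local maximum

The Hessian of psi is constant: H = [[-10, 6], [6, -8]].
det(H) = (-10)·(-8) − 6² = 44.
det(H) > 0 and tr(H) = -18 < 0, so H is negative definite and the point is a local maximum.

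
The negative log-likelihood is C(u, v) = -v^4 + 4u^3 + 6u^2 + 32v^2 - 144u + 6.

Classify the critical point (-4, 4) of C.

The mixed partial ∂²C/∂u∂v is 0, so the Hessian at any point is diag(C_uu, C_vv) = diag(12(2u + 1), 4(-3v^2 + 16)).
At (-4, 4): H = diag(-84, -128).
Both eigenvalues are negative, so H is negative definite: a local maximum.

local maximum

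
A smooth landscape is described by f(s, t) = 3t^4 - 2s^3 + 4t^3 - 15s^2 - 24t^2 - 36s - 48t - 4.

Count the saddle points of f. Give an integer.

f separates as a function of s plus a function of t, so ∇f=0 decouples.
∂f/∂s = -6(s + 2)(s + 3) = 0 at s ∈ {-3, -2}; ∂f/∂t = 12(t - 2)(t + 1)(t + 2) = 0 at t ∈ {-2, -1, 2}.
The Hessian is diagonal: diag(f_ss, f_tt). Second derivatives: f_ss(-3)=6, f_ss(-2)=-6; f_tt(-2)=48, f_tt(-1)=-36, f_tt(2)=144.
Saddle points occur where the two diagonal entries have opposite signs: (-3, -1), (-2, -2), (-2, 2). Count: 3.

3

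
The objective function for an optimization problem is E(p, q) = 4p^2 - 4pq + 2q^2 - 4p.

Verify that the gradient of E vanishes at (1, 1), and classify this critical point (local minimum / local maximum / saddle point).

∇E = (8p - 4q - 4, -4p + 4q); substituting (1, 1) gives ∇E = (0, 0), so (1, 1) is indeed a critical point.
The Hessian of E is constant: H = [[8, -4], [-4, 4]].
det(H) = 8·4 − (-4)² = 16.
det(H) > 0 and tr(H) = 12 > 0, so H is positive definite and the point is a local minimum.

local minimum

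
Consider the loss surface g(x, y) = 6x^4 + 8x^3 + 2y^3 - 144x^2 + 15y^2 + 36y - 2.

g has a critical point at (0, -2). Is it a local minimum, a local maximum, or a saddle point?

saddle point

The mixed partial ∂²g/∂x∂y is 0, so the Hessian at any point is diag(g_xx, g_yy) = diag(24(3x^2 + 2x - 12), 6(2y + 5)).
At (0, -2): H = diag(-288, 6).
The eigenvalues have opposite signs, so H is indefinite: a saddle point.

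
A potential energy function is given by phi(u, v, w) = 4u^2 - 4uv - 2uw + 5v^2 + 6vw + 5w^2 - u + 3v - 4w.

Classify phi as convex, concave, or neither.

phi is quadratic, so its Hessian is the constant matrix H = [[8, -4, -2], [-4, 10, 6], [-2, 6, 10]].
Leading principal minors: 8, 64, 408.
All positive ⇒ H ≻ 0 ⇒ convex.

convex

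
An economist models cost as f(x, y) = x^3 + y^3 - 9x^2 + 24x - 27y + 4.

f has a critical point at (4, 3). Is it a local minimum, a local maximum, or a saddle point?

local minimum

The mixed partial ∂²f/∂x∂y is 0, so the Hessian at any point is diag(f_xx, f_yy) = diag(6(x - 3), 6y).
At (4, 3): H = diag(6, 18).
Both eigenvalues are positive, so H is positive definite: a local minimum.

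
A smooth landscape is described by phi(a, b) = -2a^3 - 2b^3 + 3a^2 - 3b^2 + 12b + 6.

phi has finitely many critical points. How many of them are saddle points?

2

phi separates as a function of a plus a function of b, so ∇phi=0 decouples.
∂phi/∂a = -6a(a - 1) = 0 at a ∈ {0, 1}; ∂phi/∂b = -6(b - 1)(b + 2) = 0 at b ∈ {-2, 1}.
The Hessian is diagonal: diag(phi_aa, phi_bb). Second derivatives: phi_aa(0)=6, phi_aa(1)=-6; phi_bb(-2)=18, phi_bb(1)=-18.
Saddle points occur where the two diagonal entries have opposite signs: (0, 1), (1, -2). Count: 2.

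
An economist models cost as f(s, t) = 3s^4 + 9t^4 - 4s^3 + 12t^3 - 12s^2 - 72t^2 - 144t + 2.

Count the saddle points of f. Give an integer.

f separates as a function of s plus a function of t, so ∇f=0 decouples.
∂f/∂s = 12s(s - 2)(s + 1) = 0 at s ∈ {-1, 0, 2}; ∂f/∂t = 36(t - 2)(t + 1)(t + 2) = 0 at t ∈ {-2, -1, 2}.
The Hessian is diagonal: diag(f_ss, f_tt). Second derivatives: f_ss(-1)=36, f_ss(0)=-24, f_ss(2)=72; f_tt(-2)=144, f_tt(-1)=-108, f_tt(2)=432.
Saddle points occur where the two diagonal entries have opposite signs: (-1, -1), (0, -2), (0, 2), (2, -1). Count: 4.

4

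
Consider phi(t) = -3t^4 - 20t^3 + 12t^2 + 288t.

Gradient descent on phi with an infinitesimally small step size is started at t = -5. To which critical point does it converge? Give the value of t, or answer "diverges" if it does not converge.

phi'(t) = -12(t - 2)(t + 3)(t + 4), so phi'(-5) = 168.
Gradient descent moves in the -phi' direction, i.e. t is decreasing.
There is no critical point below t=-5, and phi' keeps the same sign, so the iterate runs off to −∞.

diverges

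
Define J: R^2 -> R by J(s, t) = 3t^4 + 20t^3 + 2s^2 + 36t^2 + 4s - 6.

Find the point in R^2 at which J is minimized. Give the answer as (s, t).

(-1, 0)

J(s,t) separates as P(s) + Q(t) − 6, so its minimum is min P + min Q − 6.
P'(s) = 4s + 4 vanishes at s ∈ {-1}; Q'(t) = 12t(t + 2)(t + 3) vanishes at t ∈ {-3, -2, 0}.
Local minima of P (where P''>0): P(-1)=-2. Local minima of Q: Q(-3)=27, Q(0)=0.
So the global minimum of J is P(-1) + Q(0) − 6 = -2 + 0 − 6 = -8, attained at (-1, 0).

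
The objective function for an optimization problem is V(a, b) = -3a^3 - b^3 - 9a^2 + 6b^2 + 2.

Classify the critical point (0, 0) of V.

The mixed partial ∂²V/∂a∂b is 0, so the Hessian at any point is diag(V_aa, V_bb) = diag(-18(a + 1), 6(-b + 2)).
At (0, 0): H = diag(-18, 12).
The eigenvalues have opposite signs, so H is indefinite: a saddle point.

saddle point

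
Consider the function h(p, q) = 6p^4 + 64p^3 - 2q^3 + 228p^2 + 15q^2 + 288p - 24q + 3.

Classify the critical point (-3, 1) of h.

saddle point

The mixed partial ∂²h/∂p∂q is 0, so the Hessian at any point is diag(h_pp, h_qq) = diag(24(3p^2 + 16p + 19), 6(-2q + 5)).
At (-3, 1): H = diag(-48, 18).
The eigenvalues have opposite signs, so H is indefinite: a saddle point.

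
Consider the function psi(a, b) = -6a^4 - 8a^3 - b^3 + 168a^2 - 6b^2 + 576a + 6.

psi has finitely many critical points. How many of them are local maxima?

2

psi separates as a function of a plus a function of b, so ∇psi=0 decouples.
∂psi/∂a = -24(a - 4)(a + 2)(a + 3) = 0 at a ∈ {-3, -2, 4}; ∂psi/∂b = -3b(b + 4) = 0 at b ∈ {-4, 0}.
The Hessian is diagonal: diag(psi_aa, psi_bb). Second derivatives: psi_aa(-3)=-168, psi_aa(-2)=144, psi_aa(4)=-1008; psi_bb(-4)=12, psi_bb(0)=-12.
Local maxima occur where both diagonal entries negative: (-3, 0), (4, 0). Count: 2.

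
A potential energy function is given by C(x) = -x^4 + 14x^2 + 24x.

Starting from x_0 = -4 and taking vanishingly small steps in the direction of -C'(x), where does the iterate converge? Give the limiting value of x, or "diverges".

diverges

C'(x) = -4(x - 3)(x + 1)(x + 2), so C'(-4) = 168.
Gradient descent moves in the -C' direction, i.e. x is decreasing.
There is no critical point below x=-4, and C' keeps the same sign, so the iterate runs off to −∞.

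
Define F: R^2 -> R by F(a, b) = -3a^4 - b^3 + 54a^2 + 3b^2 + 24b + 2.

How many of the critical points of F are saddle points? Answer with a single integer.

3

F separates as a function of a plus a function of b, so ∇F=0 decouples.
∂F/∂a = -12a(a - 3)(a + 3) = 0 at a ∈ {-3, 0, 3}; ∂F/∂b = -3(b - 4)(b + 2) = 0 at b ∈ {-2, 4}.
The Hessian is diagonal: diag(F_aa, F_bb). Second derivatives: F_aa(-3)=-216, F_aa(0)=108, F_aa(3)=-216; F_bb(-2)=18, F_bb(4)=-18.
Saddle points occur where the two diagonal entries have opposite signs: (-3, -2), (0, 4), (3, -2). Count: 3.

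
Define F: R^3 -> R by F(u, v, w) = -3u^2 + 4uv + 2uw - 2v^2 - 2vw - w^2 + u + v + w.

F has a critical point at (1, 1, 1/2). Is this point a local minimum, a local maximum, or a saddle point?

The Hessian is constant: H = [[-6, 4, 2], [4, -4, -2], [2, -2, -2]].
Leading principal minors: Δ₁ = -6, Δ₂ = 8, Δ₃ = -8.
The minors alternate sign starting negative (−, +, −), so H is negative definite: a local maximum.

local maximum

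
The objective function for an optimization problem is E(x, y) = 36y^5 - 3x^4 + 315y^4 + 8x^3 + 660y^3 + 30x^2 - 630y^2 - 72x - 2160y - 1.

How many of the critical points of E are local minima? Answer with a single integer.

E separates as a function of x plus a function of y, so ∇E=0 decouples.
∂E/∂x = -12(x - 3)(x - 1)(x + 2) = 0 at x ∈ {-2, 1, 3}; ∂E/∂y = 180(y - 1)(y + 1)(y + 3)(y + 4) = 0 at y ∈ {-4, -3, -1, 1}.
The Hessian is diagonal: diag(E_xx, E_yy). Second derivatives: E_xx(-2)=-180, E_xx(1)=72, E_xx(3)=-120; E_yy(-4)=-2700, E_yy(-3)=1440, E_yy(-1)=-2160, E_yy(1)=7200.
Local minima occur where both diagonal entries positive: (1, -3), (1, 1). Count: 2.

2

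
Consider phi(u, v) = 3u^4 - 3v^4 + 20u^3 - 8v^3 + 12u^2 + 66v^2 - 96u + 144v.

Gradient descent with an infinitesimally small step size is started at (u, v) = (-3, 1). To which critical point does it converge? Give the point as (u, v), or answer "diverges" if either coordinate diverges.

(-4, -1)

phi is separable, so gradient descent decouples: u follows -∂phi/∂u, v follows -∂phi/∂v.
∂phi/∂u = 12(u - 1)(u + 2)(u + 4); at u=-3 this is 48, so u decreases.
∂phi/∂v = -12(v - 3)(v + 1)(v + 4); at v=1 this is 240, so v decreases.
u converges to its nearest critical value -4 (a local min of the u-part); v converges to -1. The iterate converges to (-4, -1).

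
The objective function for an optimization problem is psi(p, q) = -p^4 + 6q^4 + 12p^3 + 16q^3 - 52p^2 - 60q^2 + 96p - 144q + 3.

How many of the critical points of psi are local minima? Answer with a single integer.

psi separates as a function of p plus a function of q, so ∇psi=0 decouples.
∂psi/∂p = -4(p - 4)(p - 3)(p - 2) = 0 at p ∈ {2, 3, 4}; ∂psi/∂q = 24(q - 2)(q + 1)(q + 3) = 0 at q ∈ {-3, -1, 2}.
The Hessian is diagonal: diag(psi_pp, psi_qq). Second derivatives: psi_pp(2)=-8, psi_pp(3)=4, psi_pp(4)=-8; psi_qq(-3)=240, psi_qq(-1)=-144, psi_qq(2)=360.
Local minima occur where both diagonal entries positive: (3, -3), (3, 2). Count: 2.

2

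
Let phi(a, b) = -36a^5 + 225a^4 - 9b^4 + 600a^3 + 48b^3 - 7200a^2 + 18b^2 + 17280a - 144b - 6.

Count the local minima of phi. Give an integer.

phi separates as a function of a plus a function of b, so ∇phi=0 decouples.
∂phi/∂a = -180(a - 4)(a - 3)(a - 2)(a + 4) = 0 at a ∈ {-4, 2, 3, 4}; ∂phi/∂b = -36(b - 4)(b - 1)(b + 1) = 0 at b ∈ {-1, 1, 4}.
The Hessian is diagonal: diag(phi_aa, phi_bb). Second derivatives: phi_aa(-4)=60480, phi_aa(2)=-2160, phi_aa(3)=1260, phi_aa(4)=-2880; phi_bb(-1)=-360, phi_bb(1)=216, phi_bb(4)=-540.
Local minima occur where both diagonal entries positive: (-4, 1), (3, 1). Count: 2.

2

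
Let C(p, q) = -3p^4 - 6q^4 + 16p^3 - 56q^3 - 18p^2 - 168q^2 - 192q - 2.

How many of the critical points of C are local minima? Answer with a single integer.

C separates as a function of p plus a function of q, so ∇C=0 decouples.
∂C/∂p = -12p(p - 3)(p - 1) = 0 at p ∈ {0, 1, 3}; ∂C/∂q = -24(q + 1)(q + 2)(q + 4) = 0 at q ∈ {-4, -2, -1}.
The Hessian is diagonal: diag(C_pp, C_qq). Second derivatives: C_pp(0)=-36, C_pp(1)=24, C_pp(3)=-72; C_qq(-4)=-144, C_qq(-2)=48, C_qq(-1)=-72.
Local minima occur where both diagonal entries positive: (1, -2). Count: 1.

1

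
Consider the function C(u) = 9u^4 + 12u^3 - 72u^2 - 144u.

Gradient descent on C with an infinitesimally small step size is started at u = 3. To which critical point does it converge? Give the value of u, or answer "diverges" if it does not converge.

2

C'(u) = 36(u - 2)(u + 1)(u + 2), so C'(3) = 720.
Gradient descent moves in the -C' direction, i.e. u is decreasing.
The nearest critical point in that direction is u = 2, where C'' = 432 > 0 (a local minimum). The iterate converges there.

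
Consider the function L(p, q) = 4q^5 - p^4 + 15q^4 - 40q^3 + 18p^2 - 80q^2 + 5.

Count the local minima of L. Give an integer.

2

L separates as a function of p plus a function of q, so ∇L=0 decouples.
∂L/∂p = -4p(p - 3)(p + 3) = 0 at p ∈ {-3, 0, 3}; ∂L/∂q = 20q(q - 2)(q + 1)(q + 4) = 0 at q ∈ {-4, -1, 0, 2}.
The Hessian is diagonal: diag(L_pp, L_qq). Second derivatives: L_pp(-3)=-72, L_pp(0)=36, L_pp(3)=-72; L_qq(-4)=-1440, L_qq(-1)=180, L_qq(0)=-160, L_qq(2)=720.
Local minima occur where both diagonal entries positive: (0, -1), (0, 2). Count: 2.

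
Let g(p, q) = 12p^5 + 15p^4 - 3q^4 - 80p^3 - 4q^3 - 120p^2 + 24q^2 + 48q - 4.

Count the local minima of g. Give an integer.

g separates as a function of p plus a function of q, so ∇g=0 decouples.
∂g/∂p = 60p(p - 2)(p + 1)(p + 2) = 0 at p ∈ {-2, -1, 0, 2}; ∂g/∂q = -12(q - 2)(q + 1)(q + 2) = 0 at q ∈ {-2, -1, 2}.
The Hessian is diagonal: diag(g_pp, g_qq). Second derivatives: g_pp(-2)=-480, g_pp(-1)=180, g_pp(0)=-240, g_pp(2)=1440; g_qq(-2)=-48, g_qq(-1)=36, g_qq(2)=-144.
Local minima occur where both diagonal entries positive: (-1, -1), (2, -1). Count: 2.

2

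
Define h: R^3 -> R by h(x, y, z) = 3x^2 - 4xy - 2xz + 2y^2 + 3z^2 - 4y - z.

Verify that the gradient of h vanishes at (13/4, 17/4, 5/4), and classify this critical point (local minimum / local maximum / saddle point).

local minimum

∇h = (6x - 4y - 2z, -4x + 4y - 4, -2x + 6z - 1); substituting (13/4, 17/4, 5/4) gives ∇h = (0, 0, 0), so (13/4, 17/4, 5/4) is indeed a critical point.
The Hessian is constant: H = [[6, -4, -2], [-4, 4, 0], [-2, 0, 6]].
Leading principal minors: Δ₁ = 6, Δ₂ = 8, Δ₃ = 32.
All leading minors are positive, so H is positive definite: a local minimum.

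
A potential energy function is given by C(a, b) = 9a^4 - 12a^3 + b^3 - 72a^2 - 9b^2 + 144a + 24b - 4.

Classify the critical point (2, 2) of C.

saddle point

The mixed partial ∂²C/∂a∂b is 0, so the Hessian at any point is diag(C_aa, C_bb) = diag(36(3a^2 - 2a - 4), 6(b - 3)).
At (2, 2): H = diag(144, -6).
The eigenvalues have opposite signs, so H is indefinite: a saddle point.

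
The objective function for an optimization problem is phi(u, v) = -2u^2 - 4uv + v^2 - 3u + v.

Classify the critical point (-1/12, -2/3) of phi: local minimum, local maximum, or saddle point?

The Hessian of phi is constant: H = [[-4, -4], [-4, 2]].
det(H) = (-4)·2 − (-4)² = -24.
Since det(H) < 0, H is indefinite and the critical point is a saddle point.

saddle point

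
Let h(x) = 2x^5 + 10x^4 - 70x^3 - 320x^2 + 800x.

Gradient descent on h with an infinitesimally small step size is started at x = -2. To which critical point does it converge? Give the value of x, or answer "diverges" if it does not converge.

h'(x) = 10(x - 4)(x - 1)(x + 4)(x + 5), so h'(-2) = 1080.
Gradient descent moves in the -h' direction, i.e. x is decreasing.
The nearest critical point in that direction is x = -4, where h'' = 400 > 0 (a local minimum). The iterate converges there.

-4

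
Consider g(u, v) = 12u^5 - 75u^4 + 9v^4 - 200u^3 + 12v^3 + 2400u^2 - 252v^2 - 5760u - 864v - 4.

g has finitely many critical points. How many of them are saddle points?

6

g separates as a function of u plus a function of v, so ∇g=0 decouples.
∂g/∂u = 60(u - 4)(u - 3)(u - 2)(u + 4) = 0 at u ∈ {-4, 2, 3, 4}; ∂g/∂v = 36(v - 4)(v + 2)(v + 3) = 0 at v ∈ {-3, -2, 4}.
The Hessian is diagonal: diag(g_uu, g_vv). Second derivatives: g_uu(-4)=-20160, g_uu(2)=720, g_uu(3)=-420, g_uu(4)=960; g_vv(-3)=252, g_vv(-2)=-216, g_vv(4)=1512.
Saddle points occur where the two diagonal entries have opposite signs: (-4, -3), (-4, 4), (2, -2), (3, -3), (3, 4), (4, -2). Count: 6.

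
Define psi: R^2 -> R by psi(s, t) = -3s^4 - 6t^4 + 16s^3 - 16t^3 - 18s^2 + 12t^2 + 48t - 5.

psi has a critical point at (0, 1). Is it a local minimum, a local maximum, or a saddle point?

local maximum

The mixed partial ∂²psi/∂s∂t is 0, so the Hessian at any point is diag(psi_ss, psi_tt) = diag(12(-3s^2 + 8s - 3), 24(-3t^2 - 4t + 1)).
At (0, 1): H = diag(-36, -144).
Both eigenvalues are negative, so H is negative definite: a local maximum.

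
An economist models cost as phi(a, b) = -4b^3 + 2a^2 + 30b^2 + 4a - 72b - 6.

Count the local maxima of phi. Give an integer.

0

phi separates as a function of a plus a function of b, so ∇phi=0 decouples.
∂phi/∂a = 4(a + 1) = 0 at a ∈ {-1}; ∂phi/∂b = -12(b - 3)(b - 2) = 0 at b ∈ {2, 3}.
The Hessian is diagonal: diag(phi_aa, phi_bb). Second derivatives: phi_aa(-1)=4; phi_bb(2)=12, phi_bb(3)=-12.
Local maxima occur where both diagonal entries negative: none. Count: 0.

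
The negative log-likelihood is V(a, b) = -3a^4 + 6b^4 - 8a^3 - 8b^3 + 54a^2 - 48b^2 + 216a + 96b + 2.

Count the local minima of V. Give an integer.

2

V separates as a function of a plus a function of b, so ∇V=0 decouples.
∂V/∂a = -12(a - 3)(a + 2)(a + 3) = 0 at a ∈ {-3, -2, 3}; ∂V/∂b = 24(b - 2)(b - 1)(b + 2) = 0 at b ∈ {-2, 1, 2}.
The Hessian is diagonal: diag(V_aa, V_bb). Second derivatives: V_aa(-3)=-72, V_aa(-2)=60, V_aa(3)=-360; V_bb(-2)=288, V_bb(1)=-72, V_bb(2)=96.
Local minima occur where both diagonal entries positive: (-2, -2), (-2, 2). Count: 2.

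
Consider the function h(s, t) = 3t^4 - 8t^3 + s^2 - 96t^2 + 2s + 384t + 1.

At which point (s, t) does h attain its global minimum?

h(s,t) separates as P(s) + Q(t) + 1, so its minimum is min P + min Q + 1.
P'(s) = 2s + 2 vanishes at s ∈ {-1}; Q'(t) = 12(t - 4)(t - 2)(t + 4) vanishes at t ∈ {-4, 2, 4}.
Local minima of P (where P''>0): P(-1)=-1. Local minima of Q: Q(-4)=-1792, Q(4)=256.
So the global minimum of h is P(-1) + Q(-4) + 1 = -1 − 1792 + 1 = -1792, attained at (-1, -4).

(-1, -4)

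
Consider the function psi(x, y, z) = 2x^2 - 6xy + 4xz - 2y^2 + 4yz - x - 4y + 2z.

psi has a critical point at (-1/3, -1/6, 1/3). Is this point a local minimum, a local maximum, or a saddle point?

The Hessian is constant: H = [[4, -6, 4], [-6, -4, 4], [4, 4, 0]].
Leading principal minors: Δ₁ = 4, Δ₂ = -52, Δ₃ = -192.
The minors fit neither the all-positive nor the alternating-sign pattern, so H is indefinite: a saddle point.

saddle point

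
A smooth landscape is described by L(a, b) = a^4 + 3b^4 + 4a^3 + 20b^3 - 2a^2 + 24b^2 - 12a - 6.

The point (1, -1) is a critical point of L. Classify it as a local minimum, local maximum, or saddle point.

The mixed partial ∂²L/∂a∂b is 0, so the Hessian at any point is diag(L_aa, L_bb) = diag(4(3a^2 + 6a - 1), 12(3b^2 + 10b + 4)).
At (1, -1): H = diag(32, -36).
The eigenvalues have opposite signs, so H is indefinite: a saddle point.

saddle point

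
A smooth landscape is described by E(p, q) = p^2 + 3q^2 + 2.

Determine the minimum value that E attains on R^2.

E(p,q) separates as A(p) + B(q) + 2, so its minimum is min A + min B + 2.
A'(p) = 2p vanishes at p ∈ {0}; B'(q) = 6q vanishes at q ∈ {0}.
Local minima of A (where A''>0): A(0)=0. Local minima of B: B(0)=0.
So the global minimum of E is A(0) + B(0) + 2 = 0 + 0 + 2 = 2, attained at (0, 0).

2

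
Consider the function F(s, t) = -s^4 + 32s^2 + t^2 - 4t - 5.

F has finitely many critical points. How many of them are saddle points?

2

F separates as a function of s plus a function of t, so ∇F=0 decouples.
∂F/∂s = -4s(s - 4)(s + 4) = 0 at s ∈ {-4, 0, 4}; ∂F/∂t = 2(t - 2) = 0 at t ∈ {2}.
The Hessian is diagonal: diag(F_ss, F_tt). Second derivatives: F_ss(-4)=-128, F_ss(0)=64, F_ss(4)=-128; F_tt(2)=2.
Saddle points occur where the two diagonal entries have opposite signs: (-4, 2), (4, 2). Count: 2.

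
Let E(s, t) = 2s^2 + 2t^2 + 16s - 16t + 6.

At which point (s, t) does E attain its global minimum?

(-4, 4)

E(s,t) separates as P(s) + Q(t) + 6, so its minimum is min P + min Q + 6.
P'(s) = 4s + 16 vanishes at s ∈ {-4}; Q'(t) = 4(t - 4) vanishes at t ∈ {4}.
Local minima of P (where P''>0): P(-4)=-32. Local minima of Q: Q(4)=-32.
So the global minimum of E is P(-4) + Q(4) + 6 = -32 − 32 + 6 = -58, attained at (-4, 4).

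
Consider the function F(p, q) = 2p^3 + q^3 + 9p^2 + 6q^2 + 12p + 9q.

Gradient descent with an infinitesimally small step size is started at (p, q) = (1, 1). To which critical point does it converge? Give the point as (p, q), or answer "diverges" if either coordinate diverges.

F is separable, so gradient descent decouples: p follows -∂F/∂p, q follows -∂F/∂q.
∂F/∂p = 6(p + 1)(p + 2); at p=1 this is 36, so p decreases.
∂F/∂q = 3(q + 1)(q + 3); at q=1 this is 24, so q decreases.
p converges to its nearest critical value -1 (a local min of the p-part); q converges to -1. The iterate converges to (-1, -1).

(-1, -1)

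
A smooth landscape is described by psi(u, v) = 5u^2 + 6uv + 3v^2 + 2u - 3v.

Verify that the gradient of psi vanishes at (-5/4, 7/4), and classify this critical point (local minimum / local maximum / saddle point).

local minimum

∇psi = (10u + 6v + 2, 6u + 6v - 3); substituting (-5/4, 7/4) gives ∇psi = (0, 0), so (-5/4, 7/4) is indeed a critical point.
The Hessian of psi is constant: H = [[10, 6], [6, 6]].
det(H) = 10·6 − 6² = 24.
det(H) > 0 and tr(H) = 16 > 0, so H is positive definite and the point is a local minimum.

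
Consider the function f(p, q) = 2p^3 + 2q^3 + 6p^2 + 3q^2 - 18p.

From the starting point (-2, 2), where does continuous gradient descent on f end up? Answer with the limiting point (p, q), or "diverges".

(1, 0)

f is separable, so gradient descent decouples: p follows -∂f/∂p, q follows -∂f/∂q.
∂f/∂p = 6(p - 1)(p + 3); at p=-2 this is -18, so p increases.
∂f/∂q = 6q(q + 1); at q=2 this is 36, so q decreases.
p converges to its nearest critical value 1 (a local min of the p-part); q converges to 0. The iterate converges to (1, 0).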